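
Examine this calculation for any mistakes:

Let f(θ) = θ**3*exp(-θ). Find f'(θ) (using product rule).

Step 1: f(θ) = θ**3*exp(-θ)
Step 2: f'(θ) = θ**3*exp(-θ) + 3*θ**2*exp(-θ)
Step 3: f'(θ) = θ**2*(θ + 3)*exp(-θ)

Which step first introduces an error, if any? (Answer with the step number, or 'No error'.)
Step 2

Step 2 is incorrect due to a sign flip.
The step shows: θ**3*exp(-θ) + 3*θ**2*exp(-θ)
The correct value should be: -θ**3*exp(-θ) + 3*θ**2*exp(-θ)

Explanation: The sign of one term was flipped: the term -θ**3*exp(-θ) was incorrectly written as θ**3*exp(-θ)
The later steps are derived from this incorrect expression, so the error originates in Step 2.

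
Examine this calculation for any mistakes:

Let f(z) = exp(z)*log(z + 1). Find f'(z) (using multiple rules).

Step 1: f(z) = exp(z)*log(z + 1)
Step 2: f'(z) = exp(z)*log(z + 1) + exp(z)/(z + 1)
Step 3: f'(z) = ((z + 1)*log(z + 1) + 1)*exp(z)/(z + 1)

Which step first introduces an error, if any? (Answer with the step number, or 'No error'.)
No error

All steps in this derivation are correct.
The final answer f'(z) = ((z + 1)*log(z + 1) + 1)*exp(z)/(z + 1) is valid.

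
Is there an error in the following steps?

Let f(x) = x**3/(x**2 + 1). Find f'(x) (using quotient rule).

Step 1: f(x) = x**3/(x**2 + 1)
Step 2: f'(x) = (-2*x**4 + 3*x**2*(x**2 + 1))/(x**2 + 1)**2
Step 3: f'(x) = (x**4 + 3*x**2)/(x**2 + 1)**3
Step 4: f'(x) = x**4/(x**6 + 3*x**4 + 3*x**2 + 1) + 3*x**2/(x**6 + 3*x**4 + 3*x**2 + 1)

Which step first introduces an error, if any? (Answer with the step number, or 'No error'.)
Step 3

Step 3 is incorrect due to a wrong exponent.
The step shows: (x**4 + 3*x**2)/(x**2 + 1)**3
The correct value should be: (x**4 + 3*x**2)/(x**2 + 1)**2

Explanation: The exponent -2 on x**2 + 1 was incorrectly written as -3: the term (x**4 + 3*x**2)/(x**2 + 1)**2 was incorrectly written as (x**4 + 3*x**2)/(x**2 + 1)**3
The later steps are derived from this incorrect expression, so the error originates in Step 3.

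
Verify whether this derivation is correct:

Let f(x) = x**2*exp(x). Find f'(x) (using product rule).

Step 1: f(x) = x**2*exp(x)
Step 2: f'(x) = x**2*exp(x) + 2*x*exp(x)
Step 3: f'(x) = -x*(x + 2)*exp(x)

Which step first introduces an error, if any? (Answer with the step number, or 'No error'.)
Step 3

Step 3 is incorrect due to a sign flip.
The step shows: -x*(x + 2)*exp(x)
The correct value should be: x*(x + 2)*exp(x)

Explanation: The sign of the whole expression was flipped: the term x*(x + 2)*exp(x) was incorrectly written as -x*(x + 2)*exp(x)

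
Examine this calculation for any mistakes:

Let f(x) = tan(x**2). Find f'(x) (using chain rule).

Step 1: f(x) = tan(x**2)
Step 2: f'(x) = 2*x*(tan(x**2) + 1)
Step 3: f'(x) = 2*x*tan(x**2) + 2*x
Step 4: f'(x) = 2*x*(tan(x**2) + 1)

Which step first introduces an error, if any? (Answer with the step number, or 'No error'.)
Step 2

Step 2 is incorrect due to a wrong exponent.
The step shows: 2*x*(tan(x**2) + 1)
The correct value should be: 2*x*(tan(x**2)**2 + 1)

Explanation: The exponent 2 on tan(x**2) was incorrectly written as 1: the term 2*x*(tan(x**2)**2 + 1) was incorrectly written as 2*x*(tan(x**2) + 1)
The later steps are derived from this incorrect expression, so the error originates in Step 2.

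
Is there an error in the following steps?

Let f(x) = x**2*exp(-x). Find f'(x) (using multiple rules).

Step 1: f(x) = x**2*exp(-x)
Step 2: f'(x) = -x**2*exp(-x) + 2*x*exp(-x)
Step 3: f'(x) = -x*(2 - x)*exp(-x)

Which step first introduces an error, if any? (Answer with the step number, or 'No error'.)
Step 3

Step 3 is incorrect due to a sign flip.
The step shows: -x*(2 - x)*exp(-x)
The correct value should be: x*(2 - x)*exp(-x)

Explanation: The sign of the whole expression was flipped: the term x*(2 - x)*exp(-x) was incorrectly written as -x*(2 - x)*exp(-x)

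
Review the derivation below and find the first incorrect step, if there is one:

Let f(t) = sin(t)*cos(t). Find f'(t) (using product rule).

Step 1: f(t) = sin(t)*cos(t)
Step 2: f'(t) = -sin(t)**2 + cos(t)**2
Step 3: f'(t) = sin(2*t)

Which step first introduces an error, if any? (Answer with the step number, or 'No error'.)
Step 3

Step 3 is incorrect due to a wrong trig function.
The step shows: sin(2*t)
The correct value should be: cos(2*t)

Explanation: cos(2*t) was incorrectly written as sin(2*t): the term cos(2*t) was incorrectly written as sin(2*t)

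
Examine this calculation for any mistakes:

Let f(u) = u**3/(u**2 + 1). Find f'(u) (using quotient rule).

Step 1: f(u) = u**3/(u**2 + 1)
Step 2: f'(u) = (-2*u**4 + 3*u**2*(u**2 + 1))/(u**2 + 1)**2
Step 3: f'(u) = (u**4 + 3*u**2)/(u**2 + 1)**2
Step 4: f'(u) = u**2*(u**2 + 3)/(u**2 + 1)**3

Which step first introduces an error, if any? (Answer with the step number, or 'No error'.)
Step 4

Step 4 is incorrect due to a wrong exponent.
The step shows: u**2*(u**2 + 3)/(u**2 + 1)**3
The correct value should be: u**2*(u**2 + 3)/(u**2 + 1)**2

Explanation: The exponent -2 on u**2 + 1 was incorrectly written as -3: the term u**2*(u**2 + 3)/(u**2 + 1)**2 was incorrectly written as u**2*(u**2 + 3)/(u**2 + 1)**3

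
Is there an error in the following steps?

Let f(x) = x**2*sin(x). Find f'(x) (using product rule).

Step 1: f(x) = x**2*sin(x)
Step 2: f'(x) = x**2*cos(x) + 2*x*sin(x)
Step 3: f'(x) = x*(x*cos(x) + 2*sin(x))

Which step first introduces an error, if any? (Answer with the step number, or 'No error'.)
No error

All steps in this derivation are correct.
The final answer f'(x) = x*(x*cos(x) + 2*sin(x)) is valid.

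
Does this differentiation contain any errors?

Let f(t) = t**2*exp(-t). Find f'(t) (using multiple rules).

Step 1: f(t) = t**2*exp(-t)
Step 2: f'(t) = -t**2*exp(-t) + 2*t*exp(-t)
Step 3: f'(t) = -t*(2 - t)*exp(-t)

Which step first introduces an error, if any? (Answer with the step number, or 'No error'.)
Step 3

Step 3 is incorrect due to a sign flip.
The step shows: -t*(2 - t)*exp(-t)
The correct value should be: t*(2 - t)*exp(-t)

Explanation: The sign of the whole expression was flipped: the term t*(2 - t)*exp(-t) was incorrectly written as -t*(2 - t)*exp(-t)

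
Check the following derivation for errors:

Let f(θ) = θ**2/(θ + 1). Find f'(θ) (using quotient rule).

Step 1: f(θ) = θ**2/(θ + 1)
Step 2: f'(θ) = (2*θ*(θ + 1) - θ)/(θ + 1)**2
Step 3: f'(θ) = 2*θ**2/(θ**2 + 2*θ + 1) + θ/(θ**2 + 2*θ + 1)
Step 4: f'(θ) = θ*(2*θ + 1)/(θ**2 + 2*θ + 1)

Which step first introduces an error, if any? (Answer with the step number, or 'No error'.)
Step 2

Step 2 is incorrect due to a wrong exponent.
The step shows: (2*θ*(θ + 1) - θ)/(θ + 1)**2
The correct value should be: (-θ**2 + 2*θ*(θ + 1))/(θ + 1)**2

Explanation: The exponent 2 on θ was incorrectly written as 1: the term (-θ**2 + 2*θ*(θ + 1))/(θ + 1)**2 was incorrectly written as (2*θ*(θ + 1) - θ)/(θ + 1)**2
The later steps are derived from this incorrect expression, so the error originates in Step 2.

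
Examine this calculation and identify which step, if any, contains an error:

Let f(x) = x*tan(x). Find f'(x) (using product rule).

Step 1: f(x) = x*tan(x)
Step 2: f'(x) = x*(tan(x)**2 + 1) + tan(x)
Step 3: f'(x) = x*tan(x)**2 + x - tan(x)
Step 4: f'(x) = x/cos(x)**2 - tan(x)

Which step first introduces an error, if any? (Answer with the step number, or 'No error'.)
Step 3

Step 3 is incorrect due to a sign flip.
The step shows: x*tan(x)**2 + x - tan(x)
The correct value should be: x*tan(x)**2 + x + tan(x)

Explanation: The sign of one term was flipped: the term tan(x) was incorrectly written as -tan(x)
The later steps are derived from this incorrect expression, so the error originates in Step 3.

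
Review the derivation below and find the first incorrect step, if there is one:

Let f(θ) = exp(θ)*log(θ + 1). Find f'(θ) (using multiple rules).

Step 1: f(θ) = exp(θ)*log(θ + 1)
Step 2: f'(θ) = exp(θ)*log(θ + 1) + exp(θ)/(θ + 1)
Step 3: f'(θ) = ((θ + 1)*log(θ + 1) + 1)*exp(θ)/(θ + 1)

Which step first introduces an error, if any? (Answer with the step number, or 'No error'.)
No error

All steps in this derivation are correct.
The final answer f'(θ) = ((θ + 1)*log(θ + 1) + 1)*exp(θ)/(θ + 1) is valid.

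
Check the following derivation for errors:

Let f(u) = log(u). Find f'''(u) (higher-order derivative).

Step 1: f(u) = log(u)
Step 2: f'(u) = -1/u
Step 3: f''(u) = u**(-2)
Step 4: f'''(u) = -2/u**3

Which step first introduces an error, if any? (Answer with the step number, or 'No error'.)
Step 2

Step 2 is incorrect due to a sign flip.
The step shows: -1/u
The correct value should be: 1/u

Explanation: The sign of the whole expression was flipped: the term 1/u was incorrectly written as -1/u
The later steps are derived from this incorrect expression, so the error originates in Step 2.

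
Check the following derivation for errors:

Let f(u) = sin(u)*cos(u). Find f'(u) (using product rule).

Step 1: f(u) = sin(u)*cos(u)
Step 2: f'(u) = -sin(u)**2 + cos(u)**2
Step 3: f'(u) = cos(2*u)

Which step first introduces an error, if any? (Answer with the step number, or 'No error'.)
No error

All steps in this derivation are correct.
The final answer f'(u) = cos(2*u) is valid.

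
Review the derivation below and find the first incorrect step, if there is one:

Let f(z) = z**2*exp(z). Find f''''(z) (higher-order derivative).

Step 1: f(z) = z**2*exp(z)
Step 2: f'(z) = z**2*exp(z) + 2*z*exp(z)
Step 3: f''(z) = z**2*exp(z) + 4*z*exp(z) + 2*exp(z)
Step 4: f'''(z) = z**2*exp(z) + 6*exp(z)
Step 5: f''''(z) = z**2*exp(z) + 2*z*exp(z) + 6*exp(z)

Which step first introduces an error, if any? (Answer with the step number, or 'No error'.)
Step 4

Step 4 is incorrect due to a dropped term.
The step shows: z**2*exp(z) + 6*exp(z)
The correct value should be: z**2*exp(z) + 6*z*exp(z) + 6*exp(z)

Explanation: A term was dropped: the term 6*z*exp(z) was incorrectly omitted
The later steps are derived from this incorrect expression, so the error originates in Step 4.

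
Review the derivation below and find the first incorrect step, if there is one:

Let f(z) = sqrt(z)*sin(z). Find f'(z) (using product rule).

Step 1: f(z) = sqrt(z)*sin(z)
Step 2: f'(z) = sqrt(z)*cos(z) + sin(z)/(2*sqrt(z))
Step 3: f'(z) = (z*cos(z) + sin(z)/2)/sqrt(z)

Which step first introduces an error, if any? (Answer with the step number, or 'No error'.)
No error

All steps in this derivation are correct.
The final answer f'(z) = (z*cos(z) + sin(z)/2)/sqrt(z) is valid.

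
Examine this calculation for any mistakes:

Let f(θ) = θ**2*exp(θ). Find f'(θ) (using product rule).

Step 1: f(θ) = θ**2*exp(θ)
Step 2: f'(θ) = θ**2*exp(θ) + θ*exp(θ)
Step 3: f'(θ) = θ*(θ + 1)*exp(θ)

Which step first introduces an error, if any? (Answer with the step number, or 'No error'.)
Step 2

Step 2 is incorrect due to a wrong coefficient.
The step shows: θ**2*exp(θ) + θ*exp(θ)
The correct value should be: θ**2*exp(θ) + 2*θ*exp(θ)

Explanation: The coefficient 2 was incorrectly written as 1: the term 2*θ*exp(θ) was incorrectly written as θ*exp(θ)
The later steps are derived from this incorrect expression, so the error originates in Step 2.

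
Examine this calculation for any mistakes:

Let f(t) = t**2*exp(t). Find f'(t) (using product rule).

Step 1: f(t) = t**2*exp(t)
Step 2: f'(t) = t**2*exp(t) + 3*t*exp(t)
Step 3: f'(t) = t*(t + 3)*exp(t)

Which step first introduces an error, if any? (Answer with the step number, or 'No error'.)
Step 2

Step 2 is incorrect due to a wrong coefficient.
The step shows: t**2*exp(t) + 3*t*exp(t)
The correct value should be: t**2*exp(t) + 2*t*exp(t)

Explanation: The coefficient 2 was incorrectly written as 3: the term 2*t*exp(t) was incorrectly written as 3*t*exp(t)
The later steps are derived from this incorrect expression, so the error originates in Step 2.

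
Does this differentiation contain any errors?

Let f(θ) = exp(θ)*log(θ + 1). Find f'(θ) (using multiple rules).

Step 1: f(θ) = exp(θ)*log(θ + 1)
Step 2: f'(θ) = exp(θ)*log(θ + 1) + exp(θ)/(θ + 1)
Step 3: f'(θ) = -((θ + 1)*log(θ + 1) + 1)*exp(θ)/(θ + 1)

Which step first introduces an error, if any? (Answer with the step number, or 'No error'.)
Step 3

Step 3 is incorrect due to a sign flip.
The step shows: -((θ + 1)*log(θ + 1) + 1)*exp(θ)/(θ + 1)
The correct value should be: ((θ + 1)*log(θ + 1) + 1)*exp(θ)/(θ + 1)

Explanation: The sign of the whole expression was flipped: the term ((θ + 1)*log(θ + 1) + 1)*exp(θ)/(θ + 1) was incorrectly written as -((θ + 1)*log(θ + 1) + 1)*exp(θ)/(θ + 1)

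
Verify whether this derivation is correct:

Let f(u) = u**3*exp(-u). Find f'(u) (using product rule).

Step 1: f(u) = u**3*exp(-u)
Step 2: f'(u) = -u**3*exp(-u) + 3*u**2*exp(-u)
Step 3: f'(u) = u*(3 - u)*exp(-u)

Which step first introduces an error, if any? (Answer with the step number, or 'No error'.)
Step 3

Step 3 is incorrect due to a wrong exponent.
The step shows: u*(3 - u)*exp(-u)
The correct value should be: u**2*(3 - u)*exp(-u)

Explanation: The exponent 2 on u was incorrectly written as 1: the term u**2*(3 - u)*exp(-u) was incorrectly written as u*(3 - u)*exp(-u)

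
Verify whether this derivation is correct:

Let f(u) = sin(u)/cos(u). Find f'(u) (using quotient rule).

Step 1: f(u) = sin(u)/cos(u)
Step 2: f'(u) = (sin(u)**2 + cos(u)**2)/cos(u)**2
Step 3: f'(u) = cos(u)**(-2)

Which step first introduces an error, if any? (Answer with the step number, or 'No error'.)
No error

All steps in this derivation are correct.
The final answer f'(u) = cos(u)**(-2) is valid.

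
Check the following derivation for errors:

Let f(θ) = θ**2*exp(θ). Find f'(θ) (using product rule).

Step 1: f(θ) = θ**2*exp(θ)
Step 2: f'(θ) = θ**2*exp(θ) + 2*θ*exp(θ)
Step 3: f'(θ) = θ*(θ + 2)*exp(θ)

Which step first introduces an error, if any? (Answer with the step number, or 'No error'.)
No error

All steps in this derivation are correct.
The final answer f'(θ) = θ*(θ + 2)*exp(θ) is valid.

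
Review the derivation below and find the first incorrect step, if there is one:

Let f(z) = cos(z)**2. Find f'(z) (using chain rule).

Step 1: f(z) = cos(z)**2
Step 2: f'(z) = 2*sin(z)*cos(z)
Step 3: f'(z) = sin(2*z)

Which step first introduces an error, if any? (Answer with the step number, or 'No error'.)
Step 2

Step 2 is incorrect due to a sign flip.
The step shows: 2*sin(z)*cos(z)
The correct value should be: -2*sin(z)*cos(z)

Explanation: The sign of the whole expression was flipped: the term -2*sin(z)*cos(z) was incorrectly written as 2*sin(z)*cos(z)
The later steps are derived from this incorrect expression, so the error originates in Step 2.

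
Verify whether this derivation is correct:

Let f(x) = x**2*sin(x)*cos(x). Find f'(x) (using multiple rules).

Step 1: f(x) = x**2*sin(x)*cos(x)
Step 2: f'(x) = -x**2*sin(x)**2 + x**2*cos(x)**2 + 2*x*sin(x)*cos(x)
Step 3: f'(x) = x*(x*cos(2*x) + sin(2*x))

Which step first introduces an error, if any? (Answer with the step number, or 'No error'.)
No error

All steps in this derivation are correct.
The final answer f'(x) = x*(x*cos(2*x) + sin(2*x)) is valid.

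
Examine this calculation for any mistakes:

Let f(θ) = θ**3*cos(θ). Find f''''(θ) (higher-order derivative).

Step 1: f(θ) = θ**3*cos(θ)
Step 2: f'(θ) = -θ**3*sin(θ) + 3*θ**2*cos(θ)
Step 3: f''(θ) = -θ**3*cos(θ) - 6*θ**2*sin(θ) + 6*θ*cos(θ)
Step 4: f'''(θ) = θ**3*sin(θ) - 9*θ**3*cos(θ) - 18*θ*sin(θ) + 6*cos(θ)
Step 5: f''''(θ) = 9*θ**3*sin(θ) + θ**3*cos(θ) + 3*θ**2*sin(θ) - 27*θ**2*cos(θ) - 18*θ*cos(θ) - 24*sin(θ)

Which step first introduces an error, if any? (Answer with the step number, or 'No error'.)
Step 4

Step 4 is incorrect due to a wrong exponent.
The step shows: θ**3*sin(θ) - 9*θ**3*cos(θ) - 18*θ*sin(θ) + 6*cos(θ)
The correct value should be: θ**3*sin(θ) - 9*θ**2*cos(θ) - 18*θ*sin(θ) + 6*cos(θ)

Explanation: The exponent 2 on θ was incorrectly written as 3: the term -9*θ**2*cos(θ) was incorrectly written as -9*θ**3*cos(θ)
The later steps are derived from this incorrect expression, so the error originates in Step 4.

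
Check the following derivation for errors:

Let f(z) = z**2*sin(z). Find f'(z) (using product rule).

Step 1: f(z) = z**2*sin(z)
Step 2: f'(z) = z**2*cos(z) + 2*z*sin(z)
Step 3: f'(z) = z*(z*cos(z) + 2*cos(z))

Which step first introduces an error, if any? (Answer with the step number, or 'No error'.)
Step 3

Step 3 is incorrect due to a wrong trig function.
The step shows: z*(z*cos(z) + 2*cos(z))
The correct value should be: z*(z*cos(z) + 2*sin(z))

Explanation: sin(z) was incorrectly written as cos(z): the term z*(z*cos(z) + 2*sin(z)) was incorrectly written as z*(z*cos(z) + 2*cos(z))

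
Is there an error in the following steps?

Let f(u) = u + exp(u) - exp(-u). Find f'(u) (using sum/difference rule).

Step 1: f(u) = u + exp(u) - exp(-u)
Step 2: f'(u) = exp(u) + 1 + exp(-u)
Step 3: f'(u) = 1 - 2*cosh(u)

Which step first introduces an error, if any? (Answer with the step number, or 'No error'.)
Step 3

Step 3 is incorrect due to a sign flip.
The step shows: 1 - 2*cosh(u)
The correct value should be: 2*cosh(u) + 1

Explanation: The sign of one term was flipped: the term 2*cosh(u) was incorrectly written as -2*cosh(u)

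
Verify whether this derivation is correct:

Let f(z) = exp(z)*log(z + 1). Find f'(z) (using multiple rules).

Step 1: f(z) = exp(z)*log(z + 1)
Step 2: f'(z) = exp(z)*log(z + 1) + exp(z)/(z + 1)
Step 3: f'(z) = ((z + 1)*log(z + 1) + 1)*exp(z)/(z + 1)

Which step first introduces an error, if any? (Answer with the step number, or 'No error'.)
No error

All steps in this derivation are correct.
The final answer f'(z) = ((z + 1)*log(z + 1) + 1)*exp(z)/(z + 1) is valid.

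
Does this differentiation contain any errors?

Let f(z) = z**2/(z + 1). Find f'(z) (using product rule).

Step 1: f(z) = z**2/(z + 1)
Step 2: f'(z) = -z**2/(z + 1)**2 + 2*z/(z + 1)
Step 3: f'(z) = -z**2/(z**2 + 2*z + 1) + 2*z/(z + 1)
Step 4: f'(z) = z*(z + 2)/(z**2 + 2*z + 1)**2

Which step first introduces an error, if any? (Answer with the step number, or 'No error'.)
Step 4

Step 4 is incorrect due to a wrong exponent.
The step shows: z*(z + 2)/(z**2 + 2*z + 1)**2
The correct value should be: z*(z + 2)/(z**2 + 2*z + 1)

Explanation: The exponent -1 on z**2 + 2*z + 1 was incorrectly written as -2: the term z*(z + 2)/(z**2 + 2*z + 1) was incorrectly written as z*(z + 2)/(z**2 + 2*z + 1)**2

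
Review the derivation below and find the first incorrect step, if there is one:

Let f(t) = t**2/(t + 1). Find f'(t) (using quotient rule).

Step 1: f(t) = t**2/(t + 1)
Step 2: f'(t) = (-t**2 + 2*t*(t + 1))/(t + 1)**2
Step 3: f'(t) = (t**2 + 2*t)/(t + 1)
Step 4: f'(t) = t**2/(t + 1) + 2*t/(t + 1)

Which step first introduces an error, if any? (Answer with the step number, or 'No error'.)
Step 3

Step 3 is incorrect due to a wrong exponent.
The step shows: (t**2 + 2*t)/(t + 1)
The correct value should be: (t**2 + 2*t)/(t + 1)**2

Explanation: The exponent -2 on t + 1 was incorrectly written as -1: the term (t**2 + 2*t)/(t + 1)**2 was incorrectly written as (t**2 + 2*t)/(t + 1)
The later steps are derived from this incorrect expression, so the error originates in Step 3.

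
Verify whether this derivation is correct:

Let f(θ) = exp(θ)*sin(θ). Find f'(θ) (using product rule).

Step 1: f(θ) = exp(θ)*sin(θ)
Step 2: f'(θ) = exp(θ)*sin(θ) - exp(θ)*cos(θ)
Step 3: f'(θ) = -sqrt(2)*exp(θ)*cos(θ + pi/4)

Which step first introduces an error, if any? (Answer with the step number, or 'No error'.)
Step 2

Step 2 is incorrect due to a sign flip.
The step shows: exp(θ)*sin(θ) - exp(θ)*cos(θ)
The correct value should be: exp(θ)*sin(θ) + exp(θ)*cos(θ)

Explanation: The sign of one term was flipped: the term exp(θ)*cos(θ) was incorrectly written as -exp(θ)*cos(θ)
The later steps are derived from this incorrect expression, so the error originates in Step 2.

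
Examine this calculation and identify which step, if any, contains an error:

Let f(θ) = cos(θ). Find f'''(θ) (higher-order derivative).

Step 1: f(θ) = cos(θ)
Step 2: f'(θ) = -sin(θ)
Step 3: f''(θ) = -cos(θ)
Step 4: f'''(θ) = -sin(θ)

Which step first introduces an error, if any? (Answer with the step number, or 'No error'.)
Step 4

Step 4 is incorrect due to a sign flip.
The step shows: -sin(θ)
The correct value should be: sin(θ)

Explanation: The sign of the whole expression was flipped: the term sin(θ) was incorrectly written as -sin(θ)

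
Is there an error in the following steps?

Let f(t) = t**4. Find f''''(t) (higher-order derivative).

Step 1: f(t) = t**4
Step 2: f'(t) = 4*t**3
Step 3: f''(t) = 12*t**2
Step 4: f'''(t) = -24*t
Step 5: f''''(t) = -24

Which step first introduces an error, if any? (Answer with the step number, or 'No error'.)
Step 4

Step 4 is incorrect due to a sign flip.
The step shows: -24*t
The correct value should be: 24*t

Explanation: The sign of the whole expression was flipped: the term 24*t was incorrectly written as -24*t
The later steps are derived from this incorrect expression, so the error originates in Step 4.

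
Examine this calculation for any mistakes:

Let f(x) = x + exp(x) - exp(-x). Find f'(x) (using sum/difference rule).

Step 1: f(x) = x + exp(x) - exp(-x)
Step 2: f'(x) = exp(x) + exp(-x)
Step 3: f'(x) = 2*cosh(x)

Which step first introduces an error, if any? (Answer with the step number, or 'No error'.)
Step 2

Step 2 is incorrect due to a dropped term.
The step shows: exp(x) + exp(-x)
The correct value should be: exp(x) + 1 + exp(-x)

Explanation: A term was dropped: the term 1 was incorrectly omitted
The later steps are derived from this incorrect expression, so the error originates in Step 2.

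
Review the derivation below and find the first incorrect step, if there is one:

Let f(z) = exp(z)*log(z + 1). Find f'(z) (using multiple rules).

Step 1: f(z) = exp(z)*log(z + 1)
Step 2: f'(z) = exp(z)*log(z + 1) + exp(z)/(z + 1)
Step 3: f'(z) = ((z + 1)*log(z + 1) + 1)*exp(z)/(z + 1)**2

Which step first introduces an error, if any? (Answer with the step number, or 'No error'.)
Step 3

Step 3 is incorrect due to a wrong exponent.
The step shows: ((z + 1)*log(z + 1) + 1)*exp(z)/(z + 1)**2
The correct value should be: ((z + 1)*log(z + 1) + 1)*exp(z)/(z + 1)

Explanation: The exponent -1 on z + 1 was incorrectly written as -2: the term ((z + 1)*log(z + 1) + 1)*exp(z)/(z + 1) was incorrectly written as ((z + 1)*log(z + 1) + 1)*exp(z)/(z + 1)**2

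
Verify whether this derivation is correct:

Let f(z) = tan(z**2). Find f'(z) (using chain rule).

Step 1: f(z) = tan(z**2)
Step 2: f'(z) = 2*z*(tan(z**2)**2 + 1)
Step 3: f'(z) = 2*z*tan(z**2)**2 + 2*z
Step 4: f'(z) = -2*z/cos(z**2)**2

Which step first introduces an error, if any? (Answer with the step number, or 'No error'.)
Step 4

Step 4 is incorrect due to a sign flip.
The step shows: -2*z/cos(z**2)**2
The correct value should be: 2*z/cos(z**2)**2

Explanation: The sign of the whole expression was flipped: the term 2*z/cos(z**2)**2 was incorrectly written as -2*z/cos(z**2)**2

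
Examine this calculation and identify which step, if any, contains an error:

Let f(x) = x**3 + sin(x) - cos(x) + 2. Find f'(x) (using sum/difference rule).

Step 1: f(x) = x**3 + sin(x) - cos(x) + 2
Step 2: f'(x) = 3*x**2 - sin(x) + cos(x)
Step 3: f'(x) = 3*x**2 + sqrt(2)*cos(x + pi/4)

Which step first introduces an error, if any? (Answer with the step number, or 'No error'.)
Step 2

Step 2 is incorrect due to a sign flip.
The step shows: 3*x**2 - sin(x) + cos(x)
The correct value should be: 3*x**2 + sin(x) + cos(x)

Explanation: The sign of one term was flipped: the term sin(x) was incorrectly written as -sin(x)
The later steps are derived from this incorrect expression, so the error originates in Step 2.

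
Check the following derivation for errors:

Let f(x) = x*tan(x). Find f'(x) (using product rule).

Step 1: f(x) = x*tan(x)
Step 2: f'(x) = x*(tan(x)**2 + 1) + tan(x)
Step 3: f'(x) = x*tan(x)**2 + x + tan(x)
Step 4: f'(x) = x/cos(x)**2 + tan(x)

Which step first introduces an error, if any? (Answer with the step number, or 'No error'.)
No error

All steps in this derivation are correct.
The final answer f'(x) = x/cos(x)**2 + tan(x) is valid.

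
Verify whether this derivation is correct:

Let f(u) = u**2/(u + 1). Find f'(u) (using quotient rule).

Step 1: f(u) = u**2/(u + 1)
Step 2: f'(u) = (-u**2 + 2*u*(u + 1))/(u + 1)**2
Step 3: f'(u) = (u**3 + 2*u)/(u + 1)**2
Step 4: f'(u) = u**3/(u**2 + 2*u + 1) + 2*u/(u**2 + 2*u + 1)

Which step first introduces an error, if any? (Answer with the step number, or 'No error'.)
Step 3

Step 3 is incorrect due to a wrong exponent.
The step shows: (u**3 + 2*u)/(u + 1)**2
The correct value should be: (u**2 + 2*u)/(u + 1)**2

Explanation: The exponent 2 on u was incorrectly written as 3: the term (u**2 + 2*u)/(u + 1)**2 was incorrectly written as (u**3 + 2*u)/(u + 1)**2
The later steps are derived from this incorrect expression, so the error originates in Step 3.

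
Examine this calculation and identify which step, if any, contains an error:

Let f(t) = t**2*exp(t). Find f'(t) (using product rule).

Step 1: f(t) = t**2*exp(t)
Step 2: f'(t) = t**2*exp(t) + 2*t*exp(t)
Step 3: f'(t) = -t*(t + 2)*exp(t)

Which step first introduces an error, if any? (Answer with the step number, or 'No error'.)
Step 3

Step 3 is incorrect due to a sign flip.
The step shows: -t*(t + 2)*exp(t)
The correct value should be: t*(t + 2)*exp(t)

Explanation: The sign of the whole expression was flipped: the term t*(t + 2)*exp(t) was incorrectly written as -t*(t + 2)*exp(t)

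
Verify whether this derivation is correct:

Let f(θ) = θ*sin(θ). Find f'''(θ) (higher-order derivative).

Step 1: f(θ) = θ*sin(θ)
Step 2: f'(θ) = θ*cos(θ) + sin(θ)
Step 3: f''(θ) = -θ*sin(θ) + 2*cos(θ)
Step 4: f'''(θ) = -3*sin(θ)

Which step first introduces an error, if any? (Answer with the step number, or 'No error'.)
Step 4

Step 4 is incorrect due to a dropped term.
The step shows: -3*sin(θ)
The correct value should be: -θ*cos(θ) - 3*sin(θ)

Explanation: A term was dropped: the term -θ*cos(θ) was incorrectly omitted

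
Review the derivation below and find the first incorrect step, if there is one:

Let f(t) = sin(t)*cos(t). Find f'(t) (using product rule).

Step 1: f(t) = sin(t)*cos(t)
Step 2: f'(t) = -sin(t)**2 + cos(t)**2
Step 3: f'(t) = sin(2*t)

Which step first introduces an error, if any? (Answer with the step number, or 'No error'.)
Step 3

Step 3 is incorrect due to a wrong trig function.
The step shows: sin(2*t)
The correct value should be: cos(2*t)

Explanation: cos(2*t) was incorrectly written as sin(2*t): the term cos(2*t) was incorrectly written as sin(2*t)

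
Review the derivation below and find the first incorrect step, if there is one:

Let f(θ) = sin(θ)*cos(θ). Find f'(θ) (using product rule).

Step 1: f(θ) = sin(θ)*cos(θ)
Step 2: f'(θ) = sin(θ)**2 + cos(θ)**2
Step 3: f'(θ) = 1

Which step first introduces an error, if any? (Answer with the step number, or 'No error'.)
Step 2

Step 2 is incorrect due to a sign flip.
The step shows: sin(θ)**2 + cos(θ)**2
The correct value should be: -sin(θ)**2 + cos(θ)**2

Explanation: The sign of one term was flipped: the term -sin(θ)**2 was incorrectly written as sin(θ)**2
The later steps are derived from this incorrect expression, so the error originates in Step 2.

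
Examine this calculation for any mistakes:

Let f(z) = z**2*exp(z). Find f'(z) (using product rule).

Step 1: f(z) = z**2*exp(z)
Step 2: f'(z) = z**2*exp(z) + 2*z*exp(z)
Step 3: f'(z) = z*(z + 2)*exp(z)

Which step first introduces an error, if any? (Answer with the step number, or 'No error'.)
No error

All steps in this derivation are correct.
The final answer f'(z) = z*(z + 2)*exp(z) is valid.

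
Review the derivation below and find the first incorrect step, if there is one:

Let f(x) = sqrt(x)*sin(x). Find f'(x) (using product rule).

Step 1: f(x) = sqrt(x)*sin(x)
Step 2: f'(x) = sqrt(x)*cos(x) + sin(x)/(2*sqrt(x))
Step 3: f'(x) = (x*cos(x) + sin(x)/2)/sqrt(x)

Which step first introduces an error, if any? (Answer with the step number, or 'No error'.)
No error

All steps in this derivation are correct.
The final answer f'(x) = (x*cos(x) + sin(x)/2)/sqrt(x) is valid.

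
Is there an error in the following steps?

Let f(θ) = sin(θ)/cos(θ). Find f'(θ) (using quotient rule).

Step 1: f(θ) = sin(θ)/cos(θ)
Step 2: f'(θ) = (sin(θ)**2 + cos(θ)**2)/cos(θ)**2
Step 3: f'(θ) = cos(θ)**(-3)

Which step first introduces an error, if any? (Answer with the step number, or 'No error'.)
Step 3

Step 3 is incorrect due to a wrong exponent.
The step shows: cos(θ)**(-3)
The correct value should be: cos(θ)**(-2)

Explanation: The exponent -2 on cos(θ) was incorrectly written as -3: the term cos(θ)**(-2) was incorrectly written as cos(θ)**(-3)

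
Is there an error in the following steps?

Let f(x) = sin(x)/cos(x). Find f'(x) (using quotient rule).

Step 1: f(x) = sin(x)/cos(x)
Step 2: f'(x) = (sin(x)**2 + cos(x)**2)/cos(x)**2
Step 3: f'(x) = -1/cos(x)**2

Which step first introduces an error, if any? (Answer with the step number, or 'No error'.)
Step 3

Step 3 is incorrect due to a sign flip.
The step shows: -1/cos(x)**2
The correct value should be: cos(x)**(-2)

Explanation: The sign of the whole expression was flipped: the term cos(x)**(-2) was incorrectly written as -1/cos(x)**2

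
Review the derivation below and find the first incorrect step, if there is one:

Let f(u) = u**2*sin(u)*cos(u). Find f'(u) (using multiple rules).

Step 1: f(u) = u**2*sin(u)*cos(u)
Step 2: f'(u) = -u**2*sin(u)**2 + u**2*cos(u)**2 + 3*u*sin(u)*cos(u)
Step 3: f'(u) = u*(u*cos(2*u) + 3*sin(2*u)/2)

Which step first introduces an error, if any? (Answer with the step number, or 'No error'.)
Step 2

Step 2 is incorrect due to a wrong coefficient.
The step shows: -u**2*sin(u)**2 + u**2*cos(u)**2 + 3*u*sin(u)*cos(u)
The correct value should be: -u**2*sin(u)**2 + u**2*cos(u)**2 + 2*u*sin(u)*cos(u)

Explanation: The coefficient 2 was incorrectly written as 3: the term 2*u*sin(u)*cos(u) was incorrectly written as 3*u*sin(u)*cos(u)
The later steps are derived from this incorrect expression, so the error originates in Step 2.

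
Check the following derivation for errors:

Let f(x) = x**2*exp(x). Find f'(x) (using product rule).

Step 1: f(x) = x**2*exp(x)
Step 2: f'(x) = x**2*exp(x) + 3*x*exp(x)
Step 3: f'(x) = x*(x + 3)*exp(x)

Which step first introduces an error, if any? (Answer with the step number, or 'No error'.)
Step 2

Step 2 is incorrect due to a wrong coefficient.
The step shows: x**2*exp(x) + 3*x*exp(x)
The correct value should be: x**2*exp(x) + 2*x*exp(x)

Explanation: The coefficient 2 was incorrectly written as 3: the term 2*x*exp(x) was incorrectly written as 3*x*exp(x)
The later steps are derived from this incorrect expression, so the error originates in Step 2.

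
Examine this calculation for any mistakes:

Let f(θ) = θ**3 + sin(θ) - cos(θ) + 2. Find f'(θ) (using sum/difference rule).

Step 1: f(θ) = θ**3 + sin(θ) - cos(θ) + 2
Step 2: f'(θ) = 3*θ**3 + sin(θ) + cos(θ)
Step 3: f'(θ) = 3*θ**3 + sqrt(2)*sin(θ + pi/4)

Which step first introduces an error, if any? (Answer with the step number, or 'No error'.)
Step 2

Step 2 is incorrect due to a wrong exponent.
The step shows: 3*θ**3 + sin(θ) + cos(θ)
The correct value should be: 3*θ**2 + sin(θ) + cos(θ)

Explanation: The exponent 2 on θ was incorrectly written as 3: the term 3*θ**2 was incorrectly written as 3*θ**3
The later steps are derived from this incorrect expression, so the error originates in Step 2.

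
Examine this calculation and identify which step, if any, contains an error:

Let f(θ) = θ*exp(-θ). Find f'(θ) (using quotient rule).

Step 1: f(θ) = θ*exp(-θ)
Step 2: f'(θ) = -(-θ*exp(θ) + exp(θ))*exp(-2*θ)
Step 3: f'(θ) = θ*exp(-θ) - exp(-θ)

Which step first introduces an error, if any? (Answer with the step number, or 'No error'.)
Step 2

Step 2 is incorrect due to a sign flip.
The step shows: -(-θ*exp(θ) + exp(θ))*exp(-2*θ)
The correct value should be: (-θ*exp(θ) + exp(θ))*exp(-2*θ)

Explanation: The sign of the whole expression was flipped: the term (-θ*exp(θ) + exp(θ))*exp(-2*θ) was incorrectly written as -(-θ*exp(θ) + exp(θ))*exp(-2*θ)
The later steps are derived from this incorrect expression, so the error originates in Step 2.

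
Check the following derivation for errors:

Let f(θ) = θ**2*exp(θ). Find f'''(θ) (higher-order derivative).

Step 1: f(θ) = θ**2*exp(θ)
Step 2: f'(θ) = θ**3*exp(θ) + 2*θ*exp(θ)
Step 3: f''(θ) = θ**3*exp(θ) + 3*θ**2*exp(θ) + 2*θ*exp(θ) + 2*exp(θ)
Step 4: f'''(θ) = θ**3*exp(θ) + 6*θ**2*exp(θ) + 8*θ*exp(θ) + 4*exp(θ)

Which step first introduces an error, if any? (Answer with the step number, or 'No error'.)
Step 2

Step 2 is incorrect due to a wrong exponent.
The step shows: θ**3*exp(θ) + 2*θ*exp(θ)
The correct value should be: θ**2*exp(θ) + 2*θ*exp(θ)

Explanation: The exponent 2 on θ was incorrectly written as 3: the term θ**2*exp(θ) was incorrectly written as θ**3*exp(θ)
The later steps are derived from this incorrect expression, so the error originates in Step 2.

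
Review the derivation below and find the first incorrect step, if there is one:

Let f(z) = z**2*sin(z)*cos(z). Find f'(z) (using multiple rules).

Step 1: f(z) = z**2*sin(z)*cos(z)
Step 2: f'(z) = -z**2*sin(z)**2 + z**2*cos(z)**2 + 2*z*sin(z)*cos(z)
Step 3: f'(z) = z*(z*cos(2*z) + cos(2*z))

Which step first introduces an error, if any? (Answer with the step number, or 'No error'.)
Step 3

Step 3 is incorrect due to a wrong trig function.
The step shows: z*(z*cos(2*z) + cos(2*z))
The correct value should be: z*(z*cos(2*z) + sin(2*z))

Explanation: sin(2*z) was incorrectly written as cos(2*z): the term z*(z*cos(2*z) + sin(2*z)) was incorrectly written as z*(z*cos(2*z) + cos(2*z))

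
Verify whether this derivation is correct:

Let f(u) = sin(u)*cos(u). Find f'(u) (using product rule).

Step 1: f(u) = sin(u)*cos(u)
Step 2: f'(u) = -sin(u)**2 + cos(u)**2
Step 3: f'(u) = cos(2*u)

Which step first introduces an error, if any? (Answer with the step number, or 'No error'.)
No error

All steps in this derivation are correct.
The final answer f'(u) = cos(2*u) is valid.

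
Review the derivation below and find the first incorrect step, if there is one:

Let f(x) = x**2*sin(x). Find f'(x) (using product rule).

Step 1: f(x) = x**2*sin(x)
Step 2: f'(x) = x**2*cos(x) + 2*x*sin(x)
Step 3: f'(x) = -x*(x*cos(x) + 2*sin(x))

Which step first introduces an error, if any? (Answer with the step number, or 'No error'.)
Step 3

Step 3 is incorrect due to a sign flip.
The step shows: -x*(x*cos(x) + 2*sin(x))
The correct value should be: x*(x*cos(x) + 2*sin(x))

Explanation: The sign of the whole expression was flipped: the term x*(x*cos(x) + 2*sin(x)) was incorrectly written as -x*(x*cos(x) + 2*sin(x))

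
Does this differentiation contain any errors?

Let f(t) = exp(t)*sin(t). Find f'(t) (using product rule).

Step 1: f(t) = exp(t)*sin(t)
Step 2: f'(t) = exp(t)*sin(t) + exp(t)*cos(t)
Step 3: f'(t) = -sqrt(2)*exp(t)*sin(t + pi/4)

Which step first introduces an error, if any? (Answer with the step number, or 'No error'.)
Step 3

Step 3 is incorrect due to a sign flip.
The step shows: -sqrt(2)*exp(t)*sin(t + pi/4)
The correct value should be: sqrt(2)*exp(t)*sin(t + pi/4)

Explanation: The sign of the whole expression was flipped: the term sqrt(2)*exp(t)*sin(t + pi/4) was incorrectly written as -sqrt(2)*exp(t)*sin(t + pi/4)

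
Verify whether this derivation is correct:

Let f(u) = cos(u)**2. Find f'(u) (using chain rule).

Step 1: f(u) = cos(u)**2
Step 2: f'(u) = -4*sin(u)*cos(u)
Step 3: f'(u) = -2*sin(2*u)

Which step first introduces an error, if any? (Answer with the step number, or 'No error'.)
Step 2

Step 2 is incorrect due to a wrong coefficient.
The step shows: -4*sin(u)*cos(u)
The correct value should be: -2*sin(u)*cos(u)

Explanation: The coefficient -2 was incorrectly written as -4: the term -2*sin(u)*cos(u) was incorrectly written as -4*sin(u)*cos(u)
The later steps are derived from this incorrect expression, so the error originates in Step 2.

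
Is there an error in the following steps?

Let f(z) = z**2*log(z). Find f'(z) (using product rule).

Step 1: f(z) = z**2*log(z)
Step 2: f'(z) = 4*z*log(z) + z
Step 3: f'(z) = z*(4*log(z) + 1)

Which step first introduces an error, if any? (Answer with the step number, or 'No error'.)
Step 2

Step 2 is incorrect due to a wrong coefficient.
The step shows: 4*z*log(z) + z
The correct value should be: 2*z*log(z) + z

Explanation: The coefficient 2 was incorrectly written as 4: the term 2*z*log(z) was incorrectly written as 4*z*log(z)
The later steps are derived from this incorrect expression, so the error originates in Step 2.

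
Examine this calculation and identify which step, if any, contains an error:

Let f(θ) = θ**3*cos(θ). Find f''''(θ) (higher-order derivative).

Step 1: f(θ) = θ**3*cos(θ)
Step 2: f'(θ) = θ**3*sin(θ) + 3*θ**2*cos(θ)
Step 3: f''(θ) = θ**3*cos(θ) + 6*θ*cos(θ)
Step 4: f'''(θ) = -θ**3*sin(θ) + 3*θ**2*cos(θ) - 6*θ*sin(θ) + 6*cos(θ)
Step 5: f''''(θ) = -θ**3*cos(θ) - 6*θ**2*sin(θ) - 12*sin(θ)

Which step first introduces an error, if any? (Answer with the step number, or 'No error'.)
Step 2

Step 2 is incorrect due to a sign flip.
The step shows: θ**3*sin(θ) + 3*θ**2*cos(θ)
The correct value should be: -θ**3*sin(θ) + 3*θ**2*cos(θ)

Explanation: The sign of one term was flipped: the term -θ**3*sin(θ) was incorrectly written as θ**3*sin(θ)
The later steps are derived from this incorrect expression, so the error originates in Step 2.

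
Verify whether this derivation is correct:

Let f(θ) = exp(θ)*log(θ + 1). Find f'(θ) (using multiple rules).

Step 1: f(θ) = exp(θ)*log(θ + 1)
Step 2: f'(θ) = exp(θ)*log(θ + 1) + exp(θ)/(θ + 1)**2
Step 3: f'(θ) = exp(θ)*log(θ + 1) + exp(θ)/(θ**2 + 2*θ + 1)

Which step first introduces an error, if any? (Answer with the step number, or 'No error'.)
Step 2

Step 2 is incorrect due to a wrong exponent.
The step shows: exp(θ)*log(θ + 1) + exp(θ)/(θ + 1)**2
The correct value should be: exp(θ)*log(θ + 1) + exp(θ)/(θ + 1)

Explanation: The exponent -1 on θ + 1 was incorrectly written as -2: the term exp(θ)/(θ + 1) was incorrectly written as exp(θ)/(θ + 1)**2
The later steps are derived from this incorrect expression, so the error originates in Step 2.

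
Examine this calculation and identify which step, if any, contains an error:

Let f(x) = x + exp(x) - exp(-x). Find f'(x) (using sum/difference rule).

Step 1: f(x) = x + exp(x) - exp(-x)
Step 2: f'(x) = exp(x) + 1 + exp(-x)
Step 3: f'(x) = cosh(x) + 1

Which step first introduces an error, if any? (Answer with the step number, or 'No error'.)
Step 3

Step 3 is incorrect due to a wrong coefficient.
The step shows: cosh(x) + 1
The correct value should be: 2*cosh(x) + 1

Explanation: The coefficient 2 was incorrectly written as 1: the term 2*cosh(x) was incorrectly written as cosh(x)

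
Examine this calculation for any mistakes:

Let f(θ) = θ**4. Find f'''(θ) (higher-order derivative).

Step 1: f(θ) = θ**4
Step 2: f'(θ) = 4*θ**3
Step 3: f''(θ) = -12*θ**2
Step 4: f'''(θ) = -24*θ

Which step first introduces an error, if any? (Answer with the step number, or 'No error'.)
Step 3

Step 3 is incorrect due to a sign flip.
The step shows: -12*θ**2
The correct value should be: 12*θ**2

Explanation: The sign of the whole expression was flipped: the term 12*θ**2 was incorrectly written as -12*θ**2
The later steps are derived from this incorrect expression, so the error originates in Step 3.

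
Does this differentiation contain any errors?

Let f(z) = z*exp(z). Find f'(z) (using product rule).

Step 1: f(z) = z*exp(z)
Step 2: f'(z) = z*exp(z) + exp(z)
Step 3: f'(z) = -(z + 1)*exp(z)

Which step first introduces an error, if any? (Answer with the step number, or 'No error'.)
Step 3

Step 3 is incorrect due to a sign flip.
The step shows: -(z + 1)*exp(z)
The correct value should be: (z + 1)*exp(z)

Explanation: The sign of the whole expression was flipped: the term (z + 1)*exp(z) was incorrectly written as -(z + 1)*exp(z)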